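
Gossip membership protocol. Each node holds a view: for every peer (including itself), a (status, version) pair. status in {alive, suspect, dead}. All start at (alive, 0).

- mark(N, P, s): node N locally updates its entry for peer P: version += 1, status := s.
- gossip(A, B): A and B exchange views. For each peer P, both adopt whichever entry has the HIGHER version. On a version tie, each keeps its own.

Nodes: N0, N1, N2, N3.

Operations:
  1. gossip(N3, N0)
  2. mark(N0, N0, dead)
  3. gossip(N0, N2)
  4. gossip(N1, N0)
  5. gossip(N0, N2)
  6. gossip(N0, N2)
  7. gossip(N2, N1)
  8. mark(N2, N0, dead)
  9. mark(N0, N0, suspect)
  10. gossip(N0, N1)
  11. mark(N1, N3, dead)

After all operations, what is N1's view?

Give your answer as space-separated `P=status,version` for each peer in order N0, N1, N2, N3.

Answer: N0=suspect,2 N1=alive,0 N2=alive,0 N3=dead,1

Derivation:
Op 1: gossip N3<->N0 -> N3.N0=(alive,v0) N3.N1=(alive,v0) N3.N2=(alive,v0) N3.N3=(alive,v0) | N0.N0=(alive,v0) N0.N1=(alive,v0) N0.N2=(alive,v0) N0.N3=(alive,v0)
Op 2: N0 marks N0=dead -> (dead,v1)
Op 3: gossip N0<->N2 -> N0.N0=(dead,v1) N0.N1=(alive,v0) N0.N2=(alive,v0) N0.N3=(alive,v0) | N2.N0=(dead,v1) N2.N1=(alive,v0) N2.N2=(alive,v0) N2.N3=(alive,v0)
Op 4: gossip N1<->N0 -> N1.N0=(dead,v1) N1.N1=(alive,v0) N1.N2=(alive,v0) N1.N3=(alive,v0) | N0.N0=(dead,v1) N0.N1=(alive,v0) N0.N2=(alive,v0) N0.N3=(alive,v0)
Op 5: gossip N0<->N2 -> N0.N0=(dead,v1) N0.N1=(alive,v0) N0.N2=(alive,v0) N0.N3=(alive,v0) | N2.N0=(dead,v1) N2.N1=(alive,v0) N2.N2=(alive,v0) N2.N3=(alive,v0)
Op 6: gossip N0<->N2 -> N0.N0=(dead,v1) N0.N1=(alive,v0) N0.N2=(alive,v0) N0.N3=(alive,v0) | N2.N0=(dead,v1) N2.N1=(alive,v0) N2.N2=(alive,v0) N2.N3=(alive,v0)
Op 7: gossip N2<->N1 -> N2.N0=(dead,v1) N2.N1=(alive,v0) N2.N2=(alive,v0) N2.N3=(alive,v0) | N1.N0=(dead,v1) N1.N1=(alive,v0) N1.N2=(alive,v0) N1.N3=(alive,v0)
Op 8: N2 marks N0=dead -> (dead,v2)
Op 9: N0 marks N0=suspect -> (suspect,v2)
Op 10: gossip N0<->N1 -> N0.N0=(suspect,v2) N0.N1=(alive,v0) N0.N2=(alive,v0) N0.N3=(alive,v0) | N1.N0=(suspect,v2) N1.N1=(alive,v0) N1.N2=(alive,v0) N1.N3=(alive,v0)
Op 11: N1 marks N3=dead -> (dead,v1)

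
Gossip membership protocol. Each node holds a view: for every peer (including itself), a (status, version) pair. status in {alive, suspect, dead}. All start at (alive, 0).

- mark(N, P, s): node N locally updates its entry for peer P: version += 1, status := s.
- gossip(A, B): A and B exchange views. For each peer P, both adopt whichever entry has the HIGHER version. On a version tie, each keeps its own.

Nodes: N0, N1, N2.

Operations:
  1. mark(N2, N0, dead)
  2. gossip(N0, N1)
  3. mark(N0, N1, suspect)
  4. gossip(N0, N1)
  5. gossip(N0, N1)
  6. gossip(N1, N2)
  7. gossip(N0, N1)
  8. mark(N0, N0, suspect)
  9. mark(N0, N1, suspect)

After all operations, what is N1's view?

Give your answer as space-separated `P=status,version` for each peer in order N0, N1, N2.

Op 1: N2 marks N0=dead -> (dead,v1)
Op 2: gossip N0<->N1 -> N0.N0=(alive,v0) N0.N1=(alive,v0) N0.N2=(alive,v0) | N1.N0=(alive,v0) N1.N1=(alive,v0) N1.N2=(alive,v0)
Op 3: N0 marks N1=suspect -> (suspect,v1)
Op 4: gossip N0<->N1 -> N0.N0=(alive,v0) N0.N1=(suspect,v1) N0.N2=(alive,v0) | N1.N0=(alive,v0) N1.N1=(suspect,v1) N1.N2=(alive,v0)
Op 5: gossip N0<->N1 -> N0.N0=(alive,v0) N0.N1=(suspect,v1) N0.N2=(alive,v0) | N1.N0=(alive,v0) N1.N1=(suspect,v1) N1.N2=(alive,v0)
Op 6: gossip N1<->N2 -> N1.N0=(dead,v1) N1.N1=(suspect,v1) N1.N2=(alive,v0) | N2.N0=(dead,v1) N2.N1=(suspect,v1) N2.N2=(alive,v0)
Op 7: gossip N0<->N1 -> N0.N0=(dead,v1) N0.N1=(suspect,v1) N0.N2=(alive,v0) | N1.N0=(dead,v1) N1.N1=(suspect,v1) N1.N2=(alive,v0)
Op 8: N0 marks N0=suspect -> (suspect,v2)
Op 9: N0 marks N1=suspect -> (suspect,v2)

Answer: N0=dead,1 N1=suspect,1 N2=alive,0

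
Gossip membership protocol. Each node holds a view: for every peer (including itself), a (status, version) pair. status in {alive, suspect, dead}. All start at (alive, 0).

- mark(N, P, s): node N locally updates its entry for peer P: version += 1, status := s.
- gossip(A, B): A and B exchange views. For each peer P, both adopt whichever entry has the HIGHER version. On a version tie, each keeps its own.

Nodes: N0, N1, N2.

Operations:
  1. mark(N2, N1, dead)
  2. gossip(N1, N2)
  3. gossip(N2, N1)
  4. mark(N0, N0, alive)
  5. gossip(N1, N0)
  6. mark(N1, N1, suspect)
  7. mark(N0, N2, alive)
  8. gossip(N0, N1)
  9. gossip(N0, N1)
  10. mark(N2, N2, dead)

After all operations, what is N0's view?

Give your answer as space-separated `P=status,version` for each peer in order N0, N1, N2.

Op 1: N2 marks N1=dead -> (dead,v1)
Op 2: gossip N1<->N2 -> N1.N0=(alive,v0) N1.N1=(dead,v1) N1.N2=(alive,v0) | N2.N0=(alive,v0) N2.N1=(dead,v1) N2.N2=(alive,v0)
Op 3: gossip N2<->N1 -> N2.N0=(alive,v0) N2.N1=(dead,v1) N2.N2=(alive,v0) | N1.N0=(alive,v0) N1.N1=(dead,v1) N1.N2=(alive,v0)
Op 4: N0 marks N0=alive -> (alive,v1)
Op 5: gossip N1<->N0 -> N1.N0=(alive,v1) N1.N1=(dead,v1) N1.N2=(alive,v0) | N0.N0=(alive,v1) N0.N1=(dead,v1) N0.N2=(alive,v0)
Op 6: N1 marks N1=suspect -> (suspect,v2)
Op 7: N0 marks N2=alive -> (alive,v1)
Op 8: gossip N0<->N1 -> N0.N0=(alive,v1) N0.N1=(suspect,v2) N0.N2=(alive,v1) | N1.N0=(alive,v1) N1.N1=(suspect,v2) N1.N2=(alive,v1)
Op 9: gossip N0<->N1 -> N0.N0=(alive,v1) N0.N1=(suspect,v2) N0.N2=(alive,v1) | N1.N0=(alive,v1) N1.N1=(suspect,v2) N1.N2=(alive,v1)
Op 10: N2 marks N2=dead -> (dead,v1)

Answer: N0=alive,1 N1=suspect,2 N2=alive,1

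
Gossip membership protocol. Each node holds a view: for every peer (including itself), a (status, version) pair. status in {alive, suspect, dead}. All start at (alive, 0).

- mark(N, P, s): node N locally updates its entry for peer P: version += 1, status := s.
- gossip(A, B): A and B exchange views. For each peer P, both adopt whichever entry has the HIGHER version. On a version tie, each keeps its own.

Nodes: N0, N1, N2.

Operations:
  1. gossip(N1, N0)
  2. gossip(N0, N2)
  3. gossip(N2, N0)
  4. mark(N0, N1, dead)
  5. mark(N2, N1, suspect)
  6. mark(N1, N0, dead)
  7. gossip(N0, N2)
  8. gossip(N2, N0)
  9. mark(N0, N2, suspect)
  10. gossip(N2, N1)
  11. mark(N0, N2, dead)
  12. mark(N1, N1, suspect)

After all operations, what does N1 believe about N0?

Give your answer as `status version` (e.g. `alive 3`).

Op 1: gossip N1<->N0 -> N1.N0=(alive,v0) N1.N1=(alive,v0) N1.N2=(alive,v0) | N0.N0=(alive,v0) N0.N1=(alive,v0) N0.N2=(alive,v0)
Op 2: gossip N0<->N2 -> N0.N0=(alive,v0) N0.N1=(alive,v0) N0.N2=(alive,v0) | N2.N0=(alive,v0) N2.N1=(alive,v0) N2.N2=(alive,v0)
Op 3: gossip N2<->N0 -> N2.N0=(alive,v0) N2.N1=(alive,v0) N2.N2=(alive,v0) | N0.N0=(alive,v0) N0.N1=(alive,v0) N0.N2=(alive,v0)
Op 4: N0 marks N1=dead -> (dead,v1)
Op 5: N2 marks N1=suspect -> (suspect,v1)
Op 6: N1 marks N0=dead -> (dead,v1)
Op 7: gossip N0<->N2 -> N0.N0=(alive,v0) N0.N1=(dead,v1) N0.N2=(alive,v0) | N2.N0=(alive,v0) N2.N1=(suspect,v1) N2.N2=(alive,v0)
Op 8: gossip N2<->N0 -> N2.N0=(alive,v0) N2.N1=(suspect,v1) N2.N2=(alive,v0) | N0.N0=(alive,v0) N0.N1=(dead,v1) N0.N2=(alive,v0)
Op 9: N0 marks N2=suspect -> (suspect,v1)
Op 10: gossip N2<->N1 -> N2.N0=(dead,v1) N2.N1=(suspect,v1) N2.N2=(alive,v0) | N1.N0=(dead,v1) N1.N1=(suspect,v1) N1.N2=(alive,v0)
Op 11: N0 marks N2=dead -> (dead,v2)
Op 12: N1 marks N1=suspect -> (suspect,v2)

Answer: dead 1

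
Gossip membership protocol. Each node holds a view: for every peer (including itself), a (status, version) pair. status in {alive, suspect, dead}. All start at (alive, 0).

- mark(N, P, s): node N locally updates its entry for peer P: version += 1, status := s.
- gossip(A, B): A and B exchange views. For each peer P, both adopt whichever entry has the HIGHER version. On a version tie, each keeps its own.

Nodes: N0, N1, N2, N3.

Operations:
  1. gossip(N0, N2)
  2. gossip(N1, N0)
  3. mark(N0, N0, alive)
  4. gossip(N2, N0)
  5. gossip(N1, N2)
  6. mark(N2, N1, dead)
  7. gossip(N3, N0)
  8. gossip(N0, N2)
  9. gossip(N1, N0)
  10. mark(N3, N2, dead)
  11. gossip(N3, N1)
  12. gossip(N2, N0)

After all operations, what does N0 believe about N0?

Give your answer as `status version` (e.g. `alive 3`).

Op 1: gossip N0<->N2 -> N0.N0=(alive,v0) N0.N1=(alive,v0) N0.N2=(alive,v0) N0.N3=(alive,v0) | N2.N0=(alive,v0) N2.N1=(alive,v0) N2.N2=(alive,v0) N2.N3=(alive,v0)
Op 2: gossip N1<->N0 -> N1.N0=(alive,v0) N1.N1=(alive,v0) N1.N2=(alive,v0) N1.N3=(alive,v0) | N0.N0=(alive,v0) N0.N1=(alive,v0) N0.N2=(alive,v0) N0.N3=(alive,v0)
Op 3: N0 marks N0=alive -> (alive,v1)
Op 4: gossip N2<->N0 -> N2.N0=(alive,v1) N2.N1=(alive,v0) N2.N2=(alive,v0) N2.N3=(alive,v0) | N0.N0=(alive,v1) N0.N1=(alive,v0) N0.N2=(alive,v0) N0.N3=(alive,v0)
Op 5: gossip N1<->N2 -> N1.N0=(alive,v1) N1.N1=(alive,v0) N1.N2=(alive,v0) N1.N3=(alive,v0) | N2.N0=(alive,v1) N2.N1=(alive,v0) N2.N2=(alive,v0) N2.N3=(alive,v0)
Op 6: N2 marks N1=dead -> (dead,v1)
Op 7: gossip N3<->N0 -> N3.N0=(alive,v1) N3.N1=(alive,v0) N3.N2=(alive,v0) N3.N3=(alive,v0) | N0.N0=(alive,v1) N0.N1=(alive,v0) N0.N2=(alive,v0) N0.N3=(alive,v0)
Op 8: gossip N0<->N2 -> N0.N0=(alive,v1) N0.N1=(dead,v1) N0.N2=(alive,v0) N0.N3=(alive,v0) | N2.N0=(alive,v1) N2.N1=(dead,v1) N2.N2=(alive,v0) N2.N3=(alive,v0)
Op 9: gossip N1<->N0 -> N1.N0=(alive,v1) N1.N1=(dead,v1) N1.N2=(alive,v0) N1.N3=(alive,v0) | N0.N0=(alive,v1) N0.N1=(dead,v1) N0.N2=(alive,v0) N0.N3=(alive,v0)
Op 10: N3 marks N2=dead -> (dead,v1)
Op 11: gossip N3<->N1 -> N3.N0=(alive,v1) N3.N1=(dead,v1) N3.N2=(dead,v1) N3.N3=(alive,v0) | N1.N0=(alive,v1) N1.N1=(dead,v1) N1.N2=(dead,v1) N1.N3=(alive,v0)
Op 12: gossip N2<->N0 -> N2.N0=(alive,v1) N2.N1=(dead,v1) N2.N2=(alive,v0) N2.N3=(alive,v0) | N0.N0=(alive,v1) N0.N1=(dead,v1) N0.N2=(alive,v0) N0.N3=(alive,v0)

Answer: alive 1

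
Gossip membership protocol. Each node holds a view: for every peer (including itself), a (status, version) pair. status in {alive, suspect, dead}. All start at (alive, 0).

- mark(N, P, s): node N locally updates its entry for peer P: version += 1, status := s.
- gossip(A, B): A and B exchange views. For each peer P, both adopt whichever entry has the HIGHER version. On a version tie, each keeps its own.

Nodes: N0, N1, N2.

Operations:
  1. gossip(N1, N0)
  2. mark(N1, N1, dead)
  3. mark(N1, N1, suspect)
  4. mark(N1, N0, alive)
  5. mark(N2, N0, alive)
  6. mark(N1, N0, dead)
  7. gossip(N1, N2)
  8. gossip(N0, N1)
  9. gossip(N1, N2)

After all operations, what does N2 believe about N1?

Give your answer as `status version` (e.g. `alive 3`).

Answer: suspect 2

Derivation:
Op 1: gossip N1<->N0 -> N1.N0=(alive,v0) N1.N1=(alive,v0) N1.N2=(alive,v0) | N0.N0=(alive,v0) N0.N1=(alive,v0) N0.N2=(alive,v0)
Op 2: N1 marks N1=dead -> (dead,v1)
Op 3: N1 marks N1=suspect -> (suspect,v2)
Op 4: N1 marks N0=alive -> (alive,v1)
Op 5: N2 marks N0=alive -> (alive,v1)
Op 6: N1 marks N0=dead -> (dead,v2)
Op 7: gossip N1<->N2 -> N1.N0=(dead,v2) N1.N1=(suspect,v2) N1.N2=(alive,v0) | N2.N0=(dead,v2) N2.N1=(suspect,v2) N2.N2=(alive,v0)
Op 8: gossip N0<->N1 -> N0.N0=(dead,v2) N0.N1=(suspect,v2) N0.N2=(alive,v0) | N1.N0=(dead,v2) N1.N1=(suspect,v2) N1.N2=(alive,v0)
Op 9: gossip N1<->N2 -> N1.N0=(dead,v2) N1.N1=(suspect,v2) N1.N2=(alive,v0) | N2.N0=(dead,v2) N2.N1=(suspect,v2) N2.N2=(alive,v0)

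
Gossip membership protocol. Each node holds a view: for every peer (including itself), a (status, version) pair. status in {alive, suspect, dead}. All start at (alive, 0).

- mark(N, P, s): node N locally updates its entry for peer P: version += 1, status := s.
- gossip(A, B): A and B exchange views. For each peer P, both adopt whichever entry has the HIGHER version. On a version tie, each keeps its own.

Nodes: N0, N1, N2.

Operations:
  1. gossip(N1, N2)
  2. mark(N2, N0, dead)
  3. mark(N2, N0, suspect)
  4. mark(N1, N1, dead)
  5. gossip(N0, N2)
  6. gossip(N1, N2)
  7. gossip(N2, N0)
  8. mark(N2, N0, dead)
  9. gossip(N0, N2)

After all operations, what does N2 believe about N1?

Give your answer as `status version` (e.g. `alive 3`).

Answer: dead 1

Derivation:
Op 1: gossip N1<->N2 -> N1.N0=(alive,v0) N1.N1=(alive,v0) N1.N2=(alive,v0) | N2.N0=(alive,v0) N2.N1=(alive,v0) N2.N2=(alive,v0)
Op 2: N2 marks N0=dead -> (dead,v1)
Op 3: N2 marks N0=suspect -> (suspect,v2)
Op 4: N1 marks N1=dead -> (dead,v1)
Op 5: gossip N0<->N2 -> N0.N0=(suspect,v2) N0.N1=(alive,v0) N0.N2=(alive,v0) | N2.N0=(suspect,v2) N2.N1=(alive,v0) N2.N2=(alive,v0)
Op 6: gossip N1<->N2 -> N1.N0=(suspect,v2) N1.N1=(dead,v1) N1.N2=(alive,v0) | N2.N0=(suspect,v2) N2.N1=(dead,v1) N2.N2=(alive,v0)
Op 7: gossip N2<->N0 -> N2.N0=(suspect,v2) N2.N1=(dead,v1) N2.N2=(alive,v0) | N0.N0=(suspect,v2) N0.N1=(dead,v1) N0.N2=(alive,v0)
Op 8: N2 marks N0=dead -> (dead,v3)
Op 9: gossip N0<->N2 -> N0.N0=(dead,v3) N0.N1=(dead,v1) N0.N2=(alive,v0) | N2.N0=(dead,v3) N2.N1=(dead,v1) N2.N2=(alive,v0)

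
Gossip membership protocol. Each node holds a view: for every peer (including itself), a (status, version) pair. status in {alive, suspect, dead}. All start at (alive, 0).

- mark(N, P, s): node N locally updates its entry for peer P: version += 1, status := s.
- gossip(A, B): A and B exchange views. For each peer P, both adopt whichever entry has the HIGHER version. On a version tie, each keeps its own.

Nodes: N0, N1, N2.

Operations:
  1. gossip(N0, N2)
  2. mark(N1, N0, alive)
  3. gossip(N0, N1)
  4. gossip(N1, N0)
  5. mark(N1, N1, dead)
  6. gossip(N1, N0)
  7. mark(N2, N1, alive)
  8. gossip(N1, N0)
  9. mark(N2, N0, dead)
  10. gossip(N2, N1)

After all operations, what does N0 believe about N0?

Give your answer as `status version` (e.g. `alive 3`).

Op 1: gossip N0<->N2 -> N0.N0=(alive,v0) N0.N1=(alive,v0) N0.N2=(alive,v0) | N2.N0=(alive,v0) N2.N1=(alive,v0) N2.N2=(alive,v0)
Op 2: N1 marks N0=alive -> (alive,v1)
Op 3: gossip N0<->N1 -> N0.N0=(alive,v1) N0.N1=(alive,v0) N0.N2=(alive,v0) | N1.N0=(alive,v1) N1.N1=(alive,v0) N1.N2=(alive,v0)
Op 4: gossip N1<->N0 -> N1.N0=(alive,v1) N1.N1=(alive,v0) N1.N2=(alive,v0) | N0.N0=(alive,v1) N0.N1=(alive,v0) N0.N2=(alive,v0)
Op 5: N1 marks N1=dead -> (dead,v1)
Op 6: gossip N1<->N0 -> N1.N0=(alive,v1) N1.N1=(dead,v1) N1.N2=(alive,v0) | N0.N0=(alive,v1) N0.N1=(dead,v1) N0.N2=(alive,v0)
Op 7: N2 marks N1=alive -> (alive,v1)
Op 8: gossip N1<->N0 -> N1.N0=(alive,v1) N1.N1=(dead,v1) N1.N2=(alive,v0) | N0.N0=(alive,v1) N0.N1=(dead,v1) N0.N2=(alive,v0)
Op 9: N2 marks N0=dead -> (dead,v1)
Op 10: gossip N2<->N1 -> N2.N0=(dead,v1) N2.N1=(alive,v1) N2.N2=(alive,v0) | N1.N0=(alive,v1) N1.N1=(dead,v1) N1.N2=(alive,v0)

Answer: alive 1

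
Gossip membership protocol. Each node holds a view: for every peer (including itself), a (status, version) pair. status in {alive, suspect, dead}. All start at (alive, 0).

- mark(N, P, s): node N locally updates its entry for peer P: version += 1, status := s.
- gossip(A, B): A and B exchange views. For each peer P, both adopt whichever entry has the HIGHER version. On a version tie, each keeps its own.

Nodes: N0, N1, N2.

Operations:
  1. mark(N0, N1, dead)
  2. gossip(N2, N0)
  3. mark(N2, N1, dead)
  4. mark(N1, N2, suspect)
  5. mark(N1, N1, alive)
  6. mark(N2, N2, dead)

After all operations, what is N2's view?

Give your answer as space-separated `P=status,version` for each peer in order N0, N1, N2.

Op 1: N0 marks N1=dead -> (dead,v1)
Op 2: gossip N2<->N0 -> N2.N0=(alive,v0) N2.N1=(dead,v1) N2.N2=(alive,v0) | N0.N0=(alive,v0) N0.N1=(dead,v1) N0.N2=(alive,v0)
Op 3: N2 marks N1=dead -> (dead,v2)
Op 4: N1 marks N2=suspect -> (suspect,v1)
Op 5: N1 marks N1=alive -> (alive,v1)
Op 6: N2 marks N2=dead -> (dead,v1)

Answer: N0=alive,0 N1=dead,2 N2=dead,1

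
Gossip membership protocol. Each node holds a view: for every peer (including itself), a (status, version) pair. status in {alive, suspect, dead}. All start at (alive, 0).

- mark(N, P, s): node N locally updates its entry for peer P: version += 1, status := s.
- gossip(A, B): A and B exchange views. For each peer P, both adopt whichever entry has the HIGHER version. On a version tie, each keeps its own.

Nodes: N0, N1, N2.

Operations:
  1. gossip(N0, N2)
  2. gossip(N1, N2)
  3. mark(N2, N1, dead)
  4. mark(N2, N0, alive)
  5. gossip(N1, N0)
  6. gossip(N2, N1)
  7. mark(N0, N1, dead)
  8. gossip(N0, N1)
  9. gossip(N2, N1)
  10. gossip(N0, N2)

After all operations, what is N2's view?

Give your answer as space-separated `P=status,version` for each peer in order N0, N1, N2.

Answer: N0=alive,1 N1=dead,1 N2=alive,0

Derivation:
Op 1: gossip N0<->N2 -> N0.N0=(alive,v0) N0.N1=(alive,v0) N0.N2=(alive,v0) | N2.N0=(alive,v0) N2.N1=(alive,v0) N2.N2=(alive,v0)
Op 2: gossip N1<->N2 -> N1.N0=(alive,v0) N1.N1=(alive,v0) N1.N2=(alive,v0) | N2.N0=(alive,v0) N2.N1=(alive,v0) N2.N2=(alive,v0)
Op 3: N2 marks N1=dead -> (dead,v1)
Op 4: N2 marks N0=alive -> (alive,v1)
Op 5: gossip N1<->N0 -> N1.N0=(alive,v0) N1.N1=(alive,v0) N1.N2=(alive,v0) | N0.N0=(alive,v0) N0.N1=(alive,v0) N0.N2=(alive,v0)
Op 6: gossip N2<->N1 -> N2.N0=(alive,v1) N2.N1=(dead,v1) N2.N2=(alive,v0) | N1.N0=(alive,v1) N1.N1=(dead,v1) N1.N2=(alive,v0)
Op 7: N0 marks N1=dead -> (dead,v1)
Op 8: gossip N0<->N1 -> N0.N0=(alive,v1) N0.N1=(dead,v1) N0.N2=(alive,v0) | N1.N0=(alive,v1) N1.N1=(dead,v1) N1.N2=(alive,v0)
Op 9: gossip N2<->N1 -> N2.N0=(alive,v1) N2.N1=(dead,v1) N2.N2=(alive,v0) | N1.N0=(alive,v1) N1.N1=(dead,v1) N1.N2=(alive,v0)
Op 10: gossip N0<->N2 -> N0.N0=(alive,v1) N0.N1=(dead,v1) N0.N2=(alive,v0) | N2.N0=(alive,v1) N2.N1=(dead,v1) N2.N2=(alive,v0)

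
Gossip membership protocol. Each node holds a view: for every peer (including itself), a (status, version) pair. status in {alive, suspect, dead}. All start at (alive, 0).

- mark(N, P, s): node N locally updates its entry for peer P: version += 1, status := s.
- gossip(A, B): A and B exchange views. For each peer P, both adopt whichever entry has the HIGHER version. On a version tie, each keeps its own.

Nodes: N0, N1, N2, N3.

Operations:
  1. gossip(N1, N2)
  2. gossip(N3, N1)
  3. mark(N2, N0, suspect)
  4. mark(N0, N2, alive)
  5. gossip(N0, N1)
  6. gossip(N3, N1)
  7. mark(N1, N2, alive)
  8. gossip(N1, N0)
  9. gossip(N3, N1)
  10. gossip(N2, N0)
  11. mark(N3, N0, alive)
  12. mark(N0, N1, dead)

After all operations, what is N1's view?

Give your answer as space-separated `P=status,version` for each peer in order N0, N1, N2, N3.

Answer: N0=alive,0 N1=alive,0 N2=alive,2 N3=alive,0

Derivation:
Op 1: gossip N1<->N2 -> N1.N0=(alive,v0) N1.N1=(alive,v0) N1.N2=(alive,v0) N1.N3=(alive,v0) | N2.N0=(alive,v0) N2.N1=(alive,v0) N2.N2=(alive,v0) N2.N3=(alive,v0)
Op 2: gossip N3<->N1 -> N3.N0=(alive,v0) N3.N1=(alive,v0) N3.N2=(alive,v0) N3.N3=(alive,v0) | N1.N0=(alive,v0) N1.N1=(alive,v0) N1.N2=(alive,v0) N1.N3=(alive,v0)
Op 3: N2 marks N0=suspect -> (suspect,v1)
Op 4: N0 marks N2=alive -> (alive,v1)
Op 5: gossip N0<->N1 -> N0.N0=(alive,v0) N0.N1=(alive,v0) N0.N2=(alive,v1) N0.N3=(alive,v0) | N1.N0=(alive,v0) N1.N1=(alive,v0) N1.N2=(alive,v1) N1.N3=(alive,v0)
Op 6: gossip N3<->N1 -> N3.N0=(alive,v0) N3.N1=(alive,v0) N3.N2=(alive,v1) N3.N3=(alive,v0) | N1.N0=(alive,v0) N1.N1=(alive,v0) N1.N2=(alive,v1) N1.N3=(alive,v0)
Op 7: N1 marks N2=alive -> (alive,v2)
Op 8: gossip N1<->N0 -> N1.N0=(alive,v0) N1.N1=(alive,v0) N1.N2=(alive,v2) N1.N3=(alive,v0) | N0.N0=(alive,v0) N0.N1=(alive,v0) N0.N2=(alive,v2) N0.N3=(alive,v0)
Op 9: gossip N3<->N1 -> N3.N0=(alive,v0) N3.N1=(alive,v0) N3.N2=(alive,v2) N3.N3=(alive,v0) | N1.N0=(alive,v0) N1.N1=(alive,v0) N1.N2=(alive,v2) N1.N3=(alive,v0)
Op 10: gossip N2<->N0 -> N2.N0=(suspect,v1) N2.N1=(alive,v0) N2.N2=(alive,v2) N2.N3=(alive,v0) | N0.N0=(suspect,v1) N0.N1=(alive,v0) N0.N2=(alive,v2) N0.N3=(alive,v0)
Op 11: N3 marks N0=alive -> (alive,v1)
Op 12: N0 marks N1=dead -> (dead,v1)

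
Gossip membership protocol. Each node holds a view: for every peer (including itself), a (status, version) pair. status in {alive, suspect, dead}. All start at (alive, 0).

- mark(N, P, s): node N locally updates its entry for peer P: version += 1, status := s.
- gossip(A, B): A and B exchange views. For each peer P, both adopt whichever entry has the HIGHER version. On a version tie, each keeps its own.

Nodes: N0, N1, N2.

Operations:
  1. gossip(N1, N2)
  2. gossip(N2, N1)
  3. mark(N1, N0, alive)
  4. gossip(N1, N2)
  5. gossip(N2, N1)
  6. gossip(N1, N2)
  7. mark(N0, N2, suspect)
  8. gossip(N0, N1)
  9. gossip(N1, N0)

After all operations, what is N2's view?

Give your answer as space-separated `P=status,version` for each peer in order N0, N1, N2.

Answer: N0=alive,1 N1=alive,0 N2=alive,0

Derivation:
Op 1: gossip N1<->N2 -> N1.N0=(alive,v0) N1.N1=(alive,v0) N1.N2=(alive,v0) | N2.N0=(alive,v0) N2.N1=(alive,v0) N2.N2=(alive,v0)
Op 2: gossip N2<->N1 -> N2.N0=(alive,v0) N2.N1=(alive,v0) N2.N2=(alive,v0) | N1.N0=(alive,v0) N1.N1=(alive,v0) N1.N2=(alive,v0)
Op 3: N1 marks N0=alive -> (alive,v1)
Op 4: gossip N1<->N2 -> N1.N0=(alive,v1) N1.N1=(alive,v0) N1.N2=(alive,v0) | N2.N0=(alive,v1) N2.N1=(alive,v0) N2.N2=(alive,v0)
Op 5: gossip N2<->N1 -> N2.N0=(alive,v1) N2.N1=(alive,v0) N2.N2=(alive,v0) | N1.N0=(alive,v1) N1.N1=(alive,v0) N1.N2=(alive,v0)
Op 6: gossip N1<->N2 -> N1.N0=(alive,v1) N1.N1=(alive,v0) N1.N2=(alive,v0) | N2.N0=(alive,v1) N2.N1=(alive,v0) N2.N2=(alive,v0)
Op 7: N0 marks N2=suspect -> (suspect,v1)
Op 8: gossip N0<->N1 -> N0.N0=(alive,v1) N0.N1=(alive,v0) N0.N2=(suspect,v1) | N1.N0=(alive,v1) N1.N1=(alive,v0) N1.N2=(suspect,v1)
Op 9: gossip N1<->N0 -> N1.N0=(alive,v1) N1.N1=(alive,v0) N1.N2=(suspect,v1) | N0.N0=(alive,v1) N0.N1=(alive,v0) N0.N2=(suspect,v1)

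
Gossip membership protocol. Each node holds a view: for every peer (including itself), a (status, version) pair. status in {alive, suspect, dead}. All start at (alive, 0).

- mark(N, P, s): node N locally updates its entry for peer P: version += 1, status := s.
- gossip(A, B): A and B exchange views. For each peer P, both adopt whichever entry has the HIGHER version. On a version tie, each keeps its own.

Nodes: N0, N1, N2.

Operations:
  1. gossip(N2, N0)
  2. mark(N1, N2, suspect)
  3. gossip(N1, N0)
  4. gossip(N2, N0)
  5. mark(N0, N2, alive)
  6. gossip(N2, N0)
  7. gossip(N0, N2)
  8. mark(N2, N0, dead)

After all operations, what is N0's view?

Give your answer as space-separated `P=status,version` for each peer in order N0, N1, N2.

Answer: N0=alive,0 N1=alive,0 N2=alive,2

Derivation:
Op 1: gossip N2<->N0 -> N2.N0=(alive,v0) N2.N1=(alive,v0) N2.N2=(alive,v0) | N0.N0=(alive,v0) N0.N1=(alive,v0) N0.N2=(alive,v0)
Op 2: N1 marks N2=suspect -> (suspect,v1)
Op 3: gossip N1<->N0 -> N1.N0=(alive,v0) N1.N1=(alive,v0) N1.N2=(suspect,v1) | N0.N0=(alive,v0) N0.N1=(alive,v0) N0.N2=(suspect,v1)
Op 4: gossip N2<->N0 -> N2.N0=(alive,v0) N2.N1=(alive,v0) N2.N2=(suspect,v1) | N0.N0=(alive,v0) N0.N1=(alive,v0) N0.N2=(suspect,v1)
Op 5: N0 marks N2=alive -> (alive,v2)
Op 6: gossip N2<->N0 -> N2.N0=(alive,v0) N2.N1=(alive,v0) N2.N2=(alive,v2) | N0.N0=(alive,v0) N0.N1=(alive,v0) N0.N2=(alive,v2)
Op 7: gossip N0<->N2 -> N0.N0=(alive,v0) N0.N1=(alive,v0) N0.N2=(alive,v2) | N2.N0=(alive,v0) N2.N1=(alive,v0) N2.N2=(alive,v2)
Op 8: N2 marks N0=dead -> (dead,v1)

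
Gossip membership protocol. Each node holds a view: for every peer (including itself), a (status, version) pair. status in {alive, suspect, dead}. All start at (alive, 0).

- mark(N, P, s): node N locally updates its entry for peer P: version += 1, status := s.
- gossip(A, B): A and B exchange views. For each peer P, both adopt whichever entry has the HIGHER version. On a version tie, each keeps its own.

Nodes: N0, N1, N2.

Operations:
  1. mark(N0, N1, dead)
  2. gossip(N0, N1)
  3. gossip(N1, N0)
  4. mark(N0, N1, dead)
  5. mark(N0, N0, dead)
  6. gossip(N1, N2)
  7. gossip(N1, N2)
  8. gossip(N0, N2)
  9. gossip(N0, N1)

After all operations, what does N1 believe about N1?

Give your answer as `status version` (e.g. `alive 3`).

Op 1: N0 marks N1=dead -> (dead,v1)
Op 2: gossip N0<->N1 -> N0.N0=(alive,v0) N0.N1=(dead,v1) N0.N2=(alive,v0) | N1.N0=(alive,v0) N1.N1=(dead,v1) N1.N2=(alive,v0)
Op 3: gossip N1<->N0 -> N1.N0=(alive,v0) N1.N1=(dead,v1) N1.N2=(alive,v0) | N0.N0=(alive,v0) N0.N1=(dead,v1) N0.N2=(alive,v0)
Op 4: N0 marks N1=dead -> (dead,v2)
Op 5: N0 marks N0=dead -> (dead,v1)
Op 6: gossip N1<->N2 -> N1.N0=(alive,v0) N1.N1=(dead,v1) N1.N2=(alive,v0) | N2.N0=(alive,v0) N2.N1=(dead,v1) N2.N2=(alive,v0)
Op 7: gossip N1<->N2 -> N1.N0=(alive,v0) N1.N1=(dead,v1) N1.N2=(alive,v0) | N2.N0=(alive,v0) N2.N1=(dead,v1) N2.N2=(alive,v0)
Op 8: gossip N0<->N2 -> N0.N0=(dead,v1) N0.N1=(dead,v2) N0.N2=(alive,v0) | N2.N0=(dead,v1) N2.N1=(dead,v2) N2.N2=(alive,v0)
Op 9: gossip N0<->N1 -> N0.N0=(dead,v1) N0.N1=(dead,v2) N0.N2=(alive,v0) | N1.N0=(dead,v1) N1.N1=(dead,v2) N1.N2=(alive,v0)

Answer: dead 2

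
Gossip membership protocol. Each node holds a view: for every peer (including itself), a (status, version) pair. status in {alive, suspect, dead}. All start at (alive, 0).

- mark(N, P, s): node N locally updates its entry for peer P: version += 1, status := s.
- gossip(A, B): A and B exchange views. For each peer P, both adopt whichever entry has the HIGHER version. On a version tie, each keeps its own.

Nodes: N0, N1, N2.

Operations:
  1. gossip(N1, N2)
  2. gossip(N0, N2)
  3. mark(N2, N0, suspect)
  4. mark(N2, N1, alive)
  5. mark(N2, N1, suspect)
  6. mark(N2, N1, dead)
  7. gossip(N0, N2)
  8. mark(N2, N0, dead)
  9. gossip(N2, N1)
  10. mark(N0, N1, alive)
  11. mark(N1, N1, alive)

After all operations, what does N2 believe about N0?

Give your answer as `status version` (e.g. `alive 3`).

Answer: dead 2

Derivation:
Op 1: gossip N1<->N2 -> N1.N0=(alive,v0) N1.N1=(alive,v0) N1.N2=(alive,v0) | N2.N0=(alive,v0) N2.N1=(alive,v0) N2.N2=(alive,v0)
Op 2: gossip N0<->N2 -> N0.N0=(alive,v0) N0.N1=(alive,v0) N0.N2=(alive,v0) | N2.N0=(alive,v0) N2.N1=(alive,v0) N2.N2=(alive,v0)
Op 3: N2 marks N0=suspect -> (suspect,v1)
Op 4: N2 marks N1=alive -> (alive,v1)
Op 5: N2 marks N1=suspect -> (suspect,v2)
Op 6: N2 marks N1=dead -> (dead,v3)
Op 7: gossip N0<->N2 -> N0.N0=(suspect,v1) N0.N1=(dead,v3) N0.N2=(alive,v0) | N2.N0=(suspect,v1) N2.N1=(dead,v3) N2.N2=(alive,v0)
Op 8: N2 marks N0=dead -> (dead,v2)
Op 9: gossip N2<->N1 -> N2.N0=(dead,v2) N2.N1=(dead,v3) N2.N2=(alive,v0) | N1.N0=(dead,v2) N1.N1=(dead,v3) N1.N2=(alive,v0)
Op 10: N0 marks N1=alive -> (alive,v4)
Op 11: N1 marks N1=alive -> (alive,v4)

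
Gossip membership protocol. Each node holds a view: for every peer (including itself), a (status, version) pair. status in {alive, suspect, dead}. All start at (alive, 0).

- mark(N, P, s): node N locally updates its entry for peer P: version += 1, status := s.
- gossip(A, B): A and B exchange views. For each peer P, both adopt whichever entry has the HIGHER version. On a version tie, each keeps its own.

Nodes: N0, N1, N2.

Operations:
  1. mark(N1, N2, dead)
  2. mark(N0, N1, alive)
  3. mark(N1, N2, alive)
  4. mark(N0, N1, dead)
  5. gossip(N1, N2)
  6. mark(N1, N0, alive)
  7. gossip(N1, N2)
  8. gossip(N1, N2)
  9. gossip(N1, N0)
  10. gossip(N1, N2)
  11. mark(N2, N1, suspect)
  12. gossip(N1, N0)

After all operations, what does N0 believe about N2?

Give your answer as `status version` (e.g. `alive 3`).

Op 1: N1 marks N2=dead -> (dead,v1)
Op 2: N0 marks N1=alive -> (alive,v1)
Op 3: N1 marks N2=alive -> (alive,v2)
Op 4: N0 marks N1=dead -> (dead,v2)
Op 5: gossip N1<->N2 -> N1.N0=(alive,v0) N1.N1=(alive,v0) N1.N2=(alive,v2) | N2.N0=(alive,v0) N2.N1=(alive,v0) N2.N2=(alive,v2)
Op 6: N1 marks N0=alive -> (alive,v1)
Op 7: gossip N1<->N2 -> N1.N0=(alive,v1) N1.N1=(alive,v0) N1.N2=(alive,v2) | N2.N0=(alive,v1) N2.N1=(alive,v0) N2.N2=(alive,v2)
Op 8: gossip N1<->N2 -> N1.N0=(alive,v1) N1.N1=(alive,v0) N1.N2=(alive,v2) | N2.N0=(alive,v1) N2.N1=(alive,v0) N2.N2=(alive,v2)
Op 9: gossip N1<->N0 -> N1.N0=(alive,v1) N1.N1=(dead,v2) N1.N2=(alive,v2) | N0.N0=(alive,v1) N0.N1=(dead,v2) N0.N2=(alive,v2)
Op 10: gossip N1<->N2 -> N1.N0=(alive,v1) N1.N1=(dead,v2) N1.N2=(alive,v2) | N2.N0=(alive,v1) N2.N1=(dead,v2) N2.N2=(alive,v2)
Op 11: N2 marks N1=suspect -> (suspect,v3)
Op 12: gossip N1<->N0 -> N1.N0=(alive,v1) N1.N1=(dead,v2) N1.N2=(alive,v2) | N0.N0=(alive,v1) N0.N1=(dead,v2) N0.N2=(alive,v2)

Answer: alive 2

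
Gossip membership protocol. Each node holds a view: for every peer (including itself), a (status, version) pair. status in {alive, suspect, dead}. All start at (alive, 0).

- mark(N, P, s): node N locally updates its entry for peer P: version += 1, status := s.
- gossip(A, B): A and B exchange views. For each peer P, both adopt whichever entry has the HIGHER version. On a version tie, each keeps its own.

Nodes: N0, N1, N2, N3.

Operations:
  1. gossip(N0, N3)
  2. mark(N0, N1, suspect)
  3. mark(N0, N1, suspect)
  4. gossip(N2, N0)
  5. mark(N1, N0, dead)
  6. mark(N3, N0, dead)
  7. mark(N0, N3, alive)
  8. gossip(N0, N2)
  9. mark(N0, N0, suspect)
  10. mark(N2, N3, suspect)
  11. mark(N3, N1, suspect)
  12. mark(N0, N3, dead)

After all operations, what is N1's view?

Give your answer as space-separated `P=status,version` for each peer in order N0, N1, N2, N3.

Answer: N0=dead,1 N1=alive,0 N2=alive,0 N3=alive,0

Derivation:
Op 1: gossip N0<->N3 -> N0.N0=(alive,v0) N0.N1=(alive,v0) N0.N2=(alive,v0) N0.N3=(alive,v0) | N3.N0=(alive,v0) N3.N1=(alive,v0) N3.N2=(alive,v0) N3.N3=(alive,v0)
Op 2: N0 marks N1=suspect -> (suspect,v1)
Op 3: N0 marks N1=suspect -> (suspect,v2)
Op 4: gossip N2<->N0 -> N2.N0=(alive,v0) N2.N1=(suspect,v2) N2.N2=(alive,v0) N2.N3=(alive,v0) | N0.N0=(alive,v0) N0.N1=(suspect,v2) N0.N2=(alive,v0) N0.N3=(alive,v0)
Op 5: N1 marks N0=dead -> (dead,v1)
Op 6: N3 marks N0=dead -> (dead,v1)
Op 7: N0 marks N3=alive -> (alive,v1)
Op 8: gossip N0<->N2 -> N0.N0=(alive,v0) N0.N1=(suspect,v2) N0.N2=(alive,v0) N0.N3=(alive,v1) | N2.N0=(alive,v0) N2.N1=(suspect,v2) N2.N2=(alive,v0) N2.N3=(alive,v1)
Op 9: N0 marks N0=suspect -> (suspect,v1)
Op 10: N2 marks N3=suspect -> (suspect,v2)
Op 11: N3 marks N1=suspect -> (suspect,v1)
Op 12: N0 marks N3=dead -> (dead,v2)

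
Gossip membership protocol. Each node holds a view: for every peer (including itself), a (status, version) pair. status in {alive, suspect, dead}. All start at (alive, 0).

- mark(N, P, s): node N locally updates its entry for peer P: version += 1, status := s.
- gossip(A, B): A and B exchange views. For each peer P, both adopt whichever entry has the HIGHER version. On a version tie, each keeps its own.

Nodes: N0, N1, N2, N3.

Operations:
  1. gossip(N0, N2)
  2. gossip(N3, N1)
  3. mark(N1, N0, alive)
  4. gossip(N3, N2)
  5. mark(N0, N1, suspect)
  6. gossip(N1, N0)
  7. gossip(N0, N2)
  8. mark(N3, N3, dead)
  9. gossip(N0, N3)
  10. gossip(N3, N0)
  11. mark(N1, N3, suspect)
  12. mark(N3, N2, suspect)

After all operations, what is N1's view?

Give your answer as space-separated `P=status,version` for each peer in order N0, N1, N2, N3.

Op 1: gossip N0<->N2 -> N0.N0=(alive,v0) N0.N1=(alive,v0) N0.N2=(alive,v0) N0.N3=(alive,v0) | N2.N0=(alive,v0) N2.N1=(alive,v0) N2.N2=(alive,v0) N2.N3=(alive,v0)
Op 2: gossip N3<->N1 -> N3.N0=(alive,v0) N3.N1=(alive,v0) N3.N2=(alive,v0) N3.N3=(alive,v0) | N1.N0=(alive,v0) N1.N1=(alive,v0) N1.N2=(alive,v0) N1.N3=(alive,v0)
Op 3: N1 marks N0=alive -> (alive,v1)
Op 4: gossip N3<->N2 -> N3.N0=(alive,v0) N3.N1=(alive,v0) N3.N2=(alive,v0) N3.N3=(alive,v0) | N2.N0=(alive,v0) N2.N1=(alive,v0) N2.N2=(alive,v0) N2.N3=(alive,v0)
Op 5: N0 marks N1=suspect -> (suspect,v1)
Op 6: gossip N1<->N0 -> N1.N0=(alive,v1) N1.N1=(suspect,v1) N1.N2=(alive,v0) N1.N3=(alive,v0) | N0.N0=(alive,v1) N0.N1=(suspect,v1) N0.N2=(alive,v0) N0.N3=(alive,v0)
Op 7: gossip N0<->N2 -> N0.N0=(alive,v1) N0.N1=(suspect,v1) N0.N2=(alive,v0) N0.N3=(alive,v0) | N2.N0=(alive,v1) N2.N1=(suspect,v1) N2.N2=(alive,v0) N2.N3=(alive,v0)
Op 8: N3 marks N3=dead -> (dead,v1)
Op 9: gossip N0<->N3 -> N0.N0=(alive,v1) N0.N1=(suspect,v1) N0.N2=(alive,v0) N0.N3=(dead,v1) | N3.N0=(alive,v1) N3.N1=(suspect,v1) N3.N2=(alive,v0) N3.N3=(dead,v1)
Op 10: gossip N3<->N0 -> N3.N0=(alive,v1) N3.N1=(suspect,v1) N3.N2=(alive,v0) N3.N3=(dead,v1) | N0.N0=(alive,v1) N0.N1=(suspect,v1) N0.N2=(alive,v0) N0.N3=(dead,v1)
Op 11: N1 marks N3=suspect -> (suspect,v1)
Op 12: N3 marks N2=suspect -> (suspect,v1)

Answer: N0=alive,1 N1=suspect,1 N2=alive,0 N3=suspect,1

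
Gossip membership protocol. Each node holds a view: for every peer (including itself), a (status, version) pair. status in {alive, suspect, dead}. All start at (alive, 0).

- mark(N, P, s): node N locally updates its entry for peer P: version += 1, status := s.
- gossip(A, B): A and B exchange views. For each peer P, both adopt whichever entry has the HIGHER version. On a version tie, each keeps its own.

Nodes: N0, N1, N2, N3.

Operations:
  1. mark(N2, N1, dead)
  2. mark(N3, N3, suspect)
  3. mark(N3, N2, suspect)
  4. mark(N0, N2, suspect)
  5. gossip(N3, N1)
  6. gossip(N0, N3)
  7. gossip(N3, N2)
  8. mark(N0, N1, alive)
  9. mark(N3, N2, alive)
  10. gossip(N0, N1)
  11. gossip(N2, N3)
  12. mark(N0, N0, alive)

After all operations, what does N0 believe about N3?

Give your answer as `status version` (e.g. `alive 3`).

Op 1: N2 marks N1=dead -> (dead,v1)
Op 2: N3 marks N3=suspect -> (suspect,v1)
Op 3: N3 marks N2=suspect -> (suspect,v1)
Op 4: N0 marks N2=suspect -> (suspect,v1)
Op 5: gossip N3<->N1 -> N3.N0=(alive,v0) N3.N1=(alive,v0) N3.N2=(suspect,v1) N3.N3=(suspect,v1) | N1.N0=(alive,v0) N1.N1=(alive,v0) N1.N2=(suspect,v1) N1.N3=(suspect,v1)
Op 6: gossip N0<->N3 -> N0.N0=(alive,v0) N0.N1=(alive,v0) N0.N2=(suspect,v1) N0.N3=(suspect,v1) | N3.N0=(alive,v0) N3.N1=(alive,v0) N3.N2=(suspect,v1) N3.N3=(suspect,v1)
Op 7: gossip N3<->N2 -> N3.N0=(alive,v0) N3.N1=(dead,v1) N3.N2=(suspect,v1) N3.N3=(suspect,v1) | N2.N0=(alive,v0) N2.N1=(dead,v1) N2.N2=(suspect,v1) N2.N3=(suspect,v1)
Op 8: N0 marks N1=alive -> (alive,v1)
Op 9: N3 marks N2=alive -> (alive,v2)
Op 10: gossip N0<->N1 -> N0.N0=(alive,v0) N0.N1=(alive,v1) N0.N2=(suspect,v1) N0.N3=(suspect,v1) | N1.N0=(alive,v0) N1.N1=(alive,v1) N1.N2=(suspect,v1) N1.N3=(suspect,v1)
Op 11: gossip N2<->N3 -> N2.N0=(alive,v0) N2.N1=(dead,v1) N2.N2=(alive,v2) N2.N3=(suspect,v1) | N3.N0=(alive,v0) N3.N1=(dead,v1) N3.N2=(alive,v2) N3.N3=(suspect,v1)
Op 12: N0 marks N0=alive -> (alive,v1)

Answer: suspect 1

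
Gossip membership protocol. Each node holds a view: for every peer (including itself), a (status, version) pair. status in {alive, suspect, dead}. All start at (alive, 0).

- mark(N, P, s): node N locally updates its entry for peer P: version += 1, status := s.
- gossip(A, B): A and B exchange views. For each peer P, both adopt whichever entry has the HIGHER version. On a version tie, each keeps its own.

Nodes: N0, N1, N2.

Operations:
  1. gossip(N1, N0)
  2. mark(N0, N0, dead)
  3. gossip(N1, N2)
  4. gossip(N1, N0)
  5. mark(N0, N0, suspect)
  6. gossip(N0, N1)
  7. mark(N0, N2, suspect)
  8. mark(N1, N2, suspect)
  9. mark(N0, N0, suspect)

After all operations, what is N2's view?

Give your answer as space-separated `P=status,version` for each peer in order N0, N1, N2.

Op 1: gossip N1<->N0 -> N1.N0=(alive,v0) N1.N1=(alive,v0) N1.N2=(alive,v0) | N0.N0=(alive,v0) N0.N1=(alive,v0) N0.N2=(alive,v0)
Op 2: N0 marks N0=dead -> (dead,v1)
Op 3: gossip N1<->N2 -> N1.N0=(alive,v0) N1.N1=(alive,v0) N1.N2=(alive,v0) | N2.N0=(alive,v0) N2.N1=(alive,v0) N2.N2=(alive,v0)
Op 4: gossip N1<->N0 -> N1.N0=(dead,v1) N1.N1=(alive,v0) N1.N2=(alive,v0) | N0.N0=(dead,v1) N0.N1=(alive,v0) N0.N2=(alive,v0)
Op 5: N0 marks N0=suspect -> (suspect,v2)
Op 6: gossip N0<->N1 -> N0.N0=(suspect,v2) N0.N1=(alive,v0) N0.N2=(alive,v0) | N1.N0=(suspect,v2) N1.N1=(alive,v0) N1.N2=(alive,v0)
Op 7: N0 marks N2=suspect -> (suspect,v1)
Op 8: N1 marks N2=suspect -> (suspect,v1)
Op 9: N0 marks N0=suspect -> (suspect,v3)

Answer: N0=alive,0 N1=alive,0 N2=alive,0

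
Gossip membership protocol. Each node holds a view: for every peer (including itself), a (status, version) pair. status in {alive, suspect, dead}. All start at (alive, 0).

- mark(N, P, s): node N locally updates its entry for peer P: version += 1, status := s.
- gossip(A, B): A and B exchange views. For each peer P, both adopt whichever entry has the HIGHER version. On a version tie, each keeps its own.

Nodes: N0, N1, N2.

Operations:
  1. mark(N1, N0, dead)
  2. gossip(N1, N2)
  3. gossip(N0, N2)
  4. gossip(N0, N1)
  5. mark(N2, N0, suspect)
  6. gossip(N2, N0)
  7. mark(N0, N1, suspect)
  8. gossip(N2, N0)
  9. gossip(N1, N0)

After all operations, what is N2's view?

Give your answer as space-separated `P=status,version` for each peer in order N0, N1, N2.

Op 1: N1 marks N0=dead -> (dead,v1)
Op 2: gossip N1<->N2 -> N1.N0=(dead,v1) N1.N1=(alive,v0) N1.N2=(alive,v0) | N2.N0=(dead,v1) N2.N1=(alive,v0) N2.N2=(alive,v0)
Op 3: gossip N0<->N2 -> N0.N0=(dead,v1) N0.N1=(alive,v0) N0.N2=(alive,v0) | N2.N0=(dead,v1) N2.N1=(alive,v0) N2.N2=(alive,v0)
Op 4: gossip N0<->N1 -> N0.N0=(dead,v1) N0.N1=(alive,v0) N0.N2=(alive,v0) | N1.N0=(dead,v1) N1.N1=(alive,v0) N1.N2=(alive,v0)
Op 5: N2 marks N0=suspect -> (suspect,v2)
Op 6: gossip N2<->N0 -> N2.N0=(suspect,v2) N2.N1=(alive,v0) N2.N2=(alive,v0) | N0.N0=(suspect,v2) N0.N1=(alive,v0) N0.N2=(alive,v0)
Op 7: N0 marks N1=suspect -> (suspect,v1)
Op 8: gossip N2<->N0 -> N2.N0=(suspect,v2) N2.N1=(suspect,v1) N2.N2=(alive,v0) | N0.N0=(suspect,v2) N0.N1=(suspect,v1) N0.N2=(alive,v0)
Op 9: gossip N1<->N0 -> N1.N0=(suspect,v2) N1.N1=(suspect,v1) N1.N2=(alive,v0) | N0.N0=(suspect,v2) N0.N1=(suspect,v1) N0.N2=(alive,v0)

Answer: N0=suspect,2 N1=suspect,1 N2=alive,0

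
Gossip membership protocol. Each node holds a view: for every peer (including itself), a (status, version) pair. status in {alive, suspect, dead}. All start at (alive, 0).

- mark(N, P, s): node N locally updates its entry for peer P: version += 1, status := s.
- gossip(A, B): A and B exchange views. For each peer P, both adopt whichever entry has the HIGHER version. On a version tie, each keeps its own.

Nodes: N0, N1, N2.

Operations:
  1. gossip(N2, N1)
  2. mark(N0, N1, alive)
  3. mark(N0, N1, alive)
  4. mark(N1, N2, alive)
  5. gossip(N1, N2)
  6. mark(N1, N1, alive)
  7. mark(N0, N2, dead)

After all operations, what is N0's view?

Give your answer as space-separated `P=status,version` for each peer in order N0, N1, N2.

Op 1: gossip N2<->N1 -> N2.N0=(alive,v0) N2.N1=(alive,v0) N2.N2=(alive,v0) | N1.N0=(alive,v0) N1.N1=(alive,v0) N1.N2=(alive,v0)
Op 2: N0 marks N1=alive -> (alive,v1)
Op 3: N0 marks N1=alive -> (alive,v2)
Op 4: N1 marks N2=alive -> (alive,v1)
Op 5: gossip N1<->N2 -> N1.N0=(alive,v0) N1.N1=(alive,v0) N1.N2=(alive,v1) | N2.N0=(alive,v0) N2.N1=(alive,v0) N2.N2=(alive,v1)
Op 6: N1 marks N1=alive -> (alive,v1)
Op 7: N0 marks N2=dead -> (dead,v1)

Answer: N0=alive,0 N1=alive,2 N2=dead,1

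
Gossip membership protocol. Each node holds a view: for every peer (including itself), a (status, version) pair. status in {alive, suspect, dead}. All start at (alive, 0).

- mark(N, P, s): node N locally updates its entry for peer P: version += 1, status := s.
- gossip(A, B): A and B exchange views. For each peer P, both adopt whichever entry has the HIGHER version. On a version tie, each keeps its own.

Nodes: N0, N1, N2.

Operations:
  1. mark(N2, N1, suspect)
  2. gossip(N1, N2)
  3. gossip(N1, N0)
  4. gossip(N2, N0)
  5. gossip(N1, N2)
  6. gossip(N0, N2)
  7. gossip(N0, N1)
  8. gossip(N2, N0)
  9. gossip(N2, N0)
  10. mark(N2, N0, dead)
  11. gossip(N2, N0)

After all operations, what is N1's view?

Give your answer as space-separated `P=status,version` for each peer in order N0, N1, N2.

Answer: N0=alive,0 N1=suspect,1 N2=alive,0

Derivation:
Op 1: N2 marks N1=suspect -> (suspect,v1)
Op 2: gossip N1<->N2 -> N1.N0=(alive,v0) N1.N1=(suspect,v1) N1.N2=(alive,v0) | N2.N0=(alive,v0) N2.N1=(suspect,v1) N2.N2=(alive,v0)
Op 3: gossip N1<->N0 -> N1.N0=(alive,v0) N1.N1=(suspect,v1) N1.N2=(alive,v0) | N0.N0=(alive,v0) N0.N1=(suspect,v1) N0.N2=(alive,v0)
Op 4: gossip N2<->N0 -> N2.N0=(alive,v0) N2.N1=(suspect,v1) N2.N2=(alive,v0) | N0.N0=(alive,v0) N0.N1=(suspect,v1) N0.N2=(alive,v0)
Op 5: gossip N1<->N2 -> N1.N0=(alive,v0) N1.N1=(suspect,v1) N1.N2=(alive,v0) | N2.N0=(alive,v0) N2.N1=(suspect,v1) N2.N2=(alive,v0)
Op 6: gossip N0<->N2 -> N0.N0=(alive,v0) N0.N1=(suspect,v1) N0.N2=(alive,v0) | N2.N0=(alive,v0) N2.N1=(suspect,v1) N2.N2=(alive,v0)
Op 7: gossip N0<->N1 -> N0.N0=(alive,v0) N0.N1=(suspect,v1) N0.N2=(alive,v0) | N1.N0=(alive,v0) N1.N1=(suspect,v1) N1.N2=(alive,v0)
Op 8: gossip N2<->N0 -> N2.N0=(alive,v0) N2.N1=(suspect,v1) N2.N2=(alive,v0) | N0.N0=(alive,v0) N0.N1=(suspect,v1) N0.N2=(alive,v0)
Op 9: gossip N2<->N0 -> N2.N0=(alive,v0) N2.N1=(suspect,v1) N2.N2=(alive,v0) | N0.N0=(alive,v0) N0.N1=(suspect,v1) N0.N2=(alive,v0)
Op 10: N2 marks N0=dead -> (dead,v1)
Op 11: gossip N2<->N0 -> N2.N0=(dead,v1) N2.N1=(suspect,v1) N2.N2=(alive,v0) | N0.N0=(dead,v1) N0.N1=(suspect,v1) N0.N2=(alive,v0)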